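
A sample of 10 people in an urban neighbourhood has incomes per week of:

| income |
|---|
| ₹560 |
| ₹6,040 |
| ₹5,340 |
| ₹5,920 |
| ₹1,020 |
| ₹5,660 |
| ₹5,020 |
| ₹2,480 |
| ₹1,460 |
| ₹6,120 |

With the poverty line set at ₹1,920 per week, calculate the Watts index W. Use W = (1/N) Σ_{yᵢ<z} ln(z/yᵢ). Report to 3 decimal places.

Poor units: ₹560, ₹1,020, ₹1,460 (q = 3 of N = 10).
ln(z/y) terms: ln(1920/560) = 1.2321; ln(1920/1020) = 0.6325; ln(1920/1460) = 0.2739.
W = 2.138555 / 10 = 0.214.

0.214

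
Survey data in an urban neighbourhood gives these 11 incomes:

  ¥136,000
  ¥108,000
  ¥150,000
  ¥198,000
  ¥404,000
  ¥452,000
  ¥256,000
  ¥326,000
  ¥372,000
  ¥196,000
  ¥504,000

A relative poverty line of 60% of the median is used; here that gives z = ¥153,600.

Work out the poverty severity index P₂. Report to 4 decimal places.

0.0093

Incomes under z: ¥108,000, ¥136,000, ¥150,000 (q = 3 of N = 11).
Gap ratios (z−y)/z: (153600−108000)/153600 = 0.2969; (153600−136000)/153600 = 0.1146; (153600−150000)/153600 = 0.0234.
Squared: 0.0881; 0.0131; 0.0005.
Sum = 0.101813; P₂ = 0.101813 / 11 = 0.0093.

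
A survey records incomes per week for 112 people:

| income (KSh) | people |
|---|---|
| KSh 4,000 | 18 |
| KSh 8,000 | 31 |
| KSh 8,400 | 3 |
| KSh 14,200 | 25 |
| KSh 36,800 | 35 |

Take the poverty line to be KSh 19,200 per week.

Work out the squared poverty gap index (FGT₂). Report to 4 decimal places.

Incomes under z: 18×KSh 4,000, 31×KSh 8,000, 3×KSh 8,400, 25×KSh 14,200 (q = 77 of N = 112).
Relative gaps: (19200−4000)/19200 = 0.7917 (×18); (19200−8000)/19200 = 0.5833 (×31); (19200−8400)/19200 = 0.5625 (×3); (19200−14200)/19200 = 0.2604 (×25).
Squared: 0.6267 (×18); 0.3403 (×31); 0.3164 (×3); 0.0678 (×25).
Sum = 24.474501; P₂ = 24.474501 / 112 = 0.2185.

0.2185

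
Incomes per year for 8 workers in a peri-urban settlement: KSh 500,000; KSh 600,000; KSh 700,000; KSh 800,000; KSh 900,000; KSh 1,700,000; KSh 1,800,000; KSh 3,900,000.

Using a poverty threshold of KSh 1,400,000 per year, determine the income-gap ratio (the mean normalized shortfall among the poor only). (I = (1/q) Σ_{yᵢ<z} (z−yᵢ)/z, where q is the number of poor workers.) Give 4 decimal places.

Poor units: KSh 500,000, KSh 600,000, KSh 700,000, KSh 800,000, KSh 900,000 (q = 5 of N = 8).
Shortfall ratios (z−y)/z: 0.6429, 0.5714, 0.5000, 0.4286, 0.3571; sum = 2.500000.
I averages over the q = 5 poor units only: 2.500000 / 5 = 0.5000.

0.5000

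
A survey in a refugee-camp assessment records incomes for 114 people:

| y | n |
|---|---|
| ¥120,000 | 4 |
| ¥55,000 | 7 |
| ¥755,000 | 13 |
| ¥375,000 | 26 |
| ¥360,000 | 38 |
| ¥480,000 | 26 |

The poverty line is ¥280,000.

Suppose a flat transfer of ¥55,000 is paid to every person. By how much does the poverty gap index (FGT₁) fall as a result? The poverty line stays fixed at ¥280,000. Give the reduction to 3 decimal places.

Before: below the line — 7×¥55,000, 4×¥120,000; poverty gap index (FGT₁) = 0.06939.
After the ¥55,000 transfer: below the line — 7×¥110,000, 4×¥175,000; poverty gap index (FGT₁) = 0.05044.
Reduction = 0.06939 − 0.05044 = 0.019.

0.019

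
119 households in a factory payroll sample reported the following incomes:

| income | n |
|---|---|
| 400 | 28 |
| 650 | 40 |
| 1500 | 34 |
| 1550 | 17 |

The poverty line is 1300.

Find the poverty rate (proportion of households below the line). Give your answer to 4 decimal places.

68 of the 119 households have income below 1300.
H = 68/119 = 0.5714.

0.5714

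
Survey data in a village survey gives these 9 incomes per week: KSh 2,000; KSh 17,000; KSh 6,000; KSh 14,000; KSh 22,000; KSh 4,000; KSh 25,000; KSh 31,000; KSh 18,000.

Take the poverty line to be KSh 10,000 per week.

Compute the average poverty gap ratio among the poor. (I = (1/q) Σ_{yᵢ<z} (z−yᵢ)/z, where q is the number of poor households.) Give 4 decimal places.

Poor units: KSh 2,000, KSh 4,000, KSh 6,000 (q = 3 of N = 9).
Relative gaps: 0.8000, 0.6000, 0.4000; sum = 1.800000.
I averages over the q = 3 poor units only: 1.800000 / 3 = 0.6000.

0.6000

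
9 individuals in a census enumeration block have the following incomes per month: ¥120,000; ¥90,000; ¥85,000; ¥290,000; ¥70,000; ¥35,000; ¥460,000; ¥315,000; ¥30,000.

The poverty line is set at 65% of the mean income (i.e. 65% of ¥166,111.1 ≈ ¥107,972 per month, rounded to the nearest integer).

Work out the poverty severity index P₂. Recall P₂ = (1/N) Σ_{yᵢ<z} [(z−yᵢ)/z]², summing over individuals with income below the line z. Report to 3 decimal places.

0.131

Below the line: ¥30,000, ¥35,000, ¥70,000, ¥85,000, ¥90,000 (q = 5 of N = 9).
Relative gaps: (107972−30000)/107972 = 0.7222; (107972−35000)/107972 = 0.6758; (107972−70000)/107972 = 0.3517; (107972−85000)/107972 = 0.2128; (107972−90000)/107972 = 0.1665.
Squared: 0.5215; 0.4568; 0.1237; 0.0453; 0.0277.
Sum = 1.174917; P₂ = 1.174917 / 9 = 0.131.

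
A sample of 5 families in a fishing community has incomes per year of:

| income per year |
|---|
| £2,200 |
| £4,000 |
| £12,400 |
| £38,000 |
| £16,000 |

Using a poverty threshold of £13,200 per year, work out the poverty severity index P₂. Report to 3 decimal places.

Below the line: £2,200, £4,000, £12,400 (q = 3 of N = 5).
Relative gaps: (13200−2200)/13200 = 0.8333; (13200−4000)/13200 = 0.6970; (13200−12400)/13200 = 0.0606.
Squared: 0.6944; 0.4858; 0.0037.
Sum = 1.183884; P₂ = 1.183884 / 5 = 0.237.

0.237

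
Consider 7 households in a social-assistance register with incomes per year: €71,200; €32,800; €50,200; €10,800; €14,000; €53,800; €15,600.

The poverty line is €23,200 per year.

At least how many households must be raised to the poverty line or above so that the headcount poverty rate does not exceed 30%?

3 of the 7 households are poor, so H = 3/7 = 0.429.
A headcount ratio of at most 30% allows at most ⌊0.30 × 7⌋ = 2 poor households.
So at least 3 − 2 = 1 must be lifted.

1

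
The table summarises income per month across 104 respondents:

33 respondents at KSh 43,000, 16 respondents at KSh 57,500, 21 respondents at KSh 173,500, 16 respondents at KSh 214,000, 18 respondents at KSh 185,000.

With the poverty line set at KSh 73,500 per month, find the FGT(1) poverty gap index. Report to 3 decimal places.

0.165

Incomes under z: 33×KSh 43,000, 16×KSh 57,500 (q = 49 of N = 104).
Normalized shortfalls: (73500−43000)/73500 = 0.4150 (×33); (73500−57500)/73500 = 0.2177 (×16).
Sum of shortfalls = 17.176871; P₁ averages over all N: 17.176871 / 104 = 0.165.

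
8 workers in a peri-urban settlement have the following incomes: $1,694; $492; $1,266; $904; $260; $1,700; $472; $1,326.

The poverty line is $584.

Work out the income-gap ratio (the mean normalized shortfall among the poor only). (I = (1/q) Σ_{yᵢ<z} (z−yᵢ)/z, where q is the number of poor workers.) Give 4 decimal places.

0.3014

Poor units: $260, $472, $492 (q = 3 of N = 8).
Relative gaps: 0.5548, 0.1918, 0.1575; sum = 0.904110.
I averages over the q = 3 poor units only: 0.904110 / 3 = 0.3014.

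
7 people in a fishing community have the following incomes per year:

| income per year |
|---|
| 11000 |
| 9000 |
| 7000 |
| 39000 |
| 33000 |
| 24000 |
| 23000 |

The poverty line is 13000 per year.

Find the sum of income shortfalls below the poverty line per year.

Below the line: 7000, 9000, 11000 (q = 3 of N = 7).
Individual gaps: 13000−7000 = 6000; 13000−9000 = 4000; 13000−11000 = 2000.
Aggregate gap = 12000.

12000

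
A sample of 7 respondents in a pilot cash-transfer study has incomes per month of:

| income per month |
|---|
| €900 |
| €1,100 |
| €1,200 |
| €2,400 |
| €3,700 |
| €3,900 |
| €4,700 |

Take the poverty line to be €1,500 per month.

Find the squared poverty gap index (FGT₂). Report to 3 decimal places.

0.039

Below the line: €900, €1,100, €1,200 (q = 3 of N = 7).
Shortfall ratios: (1500−900)/1500 = 0.4000; (1500−1100)/1500 = 0.2667; (1500−1200)/1500 = 0.2000.
Squared: 0.1600; 0.0711; 0.0400.
Sum = 0.271111; P₂ = 0.271111 / 7 = 0.039.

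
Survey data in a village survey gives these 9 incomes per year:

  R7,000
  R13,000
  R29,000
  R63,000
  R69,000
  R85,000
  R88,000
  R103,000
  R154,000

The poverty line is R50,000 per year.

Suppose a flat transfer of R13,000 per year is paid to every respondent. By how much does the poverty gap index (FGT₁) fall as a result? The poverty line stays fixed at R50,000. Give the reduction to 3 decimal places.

Before: below the line — R7,000, R13,000, R29,000; poverty gap index (FGT₁) = 0.22444.
After the R13,000 transfer: below the line — R20,000, R26,000, R42,000; poverty gap index (FGT₁) = 0.13778.
Reduction = 0.22444 − 0.13778 = 0.087.

0.087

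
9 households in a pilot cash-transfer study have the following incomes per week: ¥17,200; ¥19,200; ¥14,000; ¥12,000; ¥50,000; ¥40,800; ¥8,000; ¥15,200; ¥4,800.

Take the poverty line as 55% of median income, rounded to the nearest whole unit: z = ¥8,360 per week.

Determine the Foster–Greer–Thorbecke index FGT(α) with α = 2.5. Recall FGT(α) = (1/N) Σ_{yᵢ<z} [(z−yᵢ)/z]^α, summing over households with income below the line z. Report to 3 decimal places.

Below z: ¥4,800, ¥8,000 (q = 2 of N = 9).
Normalized shortfalls: (8360−4800)/8360 = 0.4258; (8360−8000)/8360 = 0.0431.
Raised to α = 2.5: 0.11833; 0.00038.
Sum = 0.118719; FGT(2.5) = 0.118719 / 9 = 0.013.

0.013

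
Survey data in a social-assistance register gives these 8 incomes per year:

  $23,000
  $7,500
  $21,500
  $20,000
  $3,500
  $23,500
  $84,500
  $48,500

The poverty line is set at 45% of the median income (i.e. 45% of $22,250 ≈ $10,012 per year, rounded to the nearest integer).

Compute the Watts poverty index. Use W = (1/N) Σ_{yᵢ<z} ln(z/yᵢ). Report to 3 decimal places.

Incomes under z: $3,500, $7,500 (q = 2 of N = 8).
ln(z/y) terms: ln(10012/3500) = 1.0510; ln(10012/7500) = 0.2889.
W = 1.339903 / 8 = 0.167.

0.167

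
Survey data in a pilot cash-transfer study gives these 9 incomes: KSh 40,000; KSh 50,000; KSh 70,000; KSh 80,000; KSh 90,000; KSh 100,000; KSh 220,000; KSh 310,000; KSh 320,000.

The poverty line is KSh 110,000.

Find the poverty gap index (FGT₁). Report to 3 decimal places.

0.232

Below z: KSh 40,000, KSh 50,000, KSh 70,000, KSh 80,000, KSh 90,000, KSh 100,000 (q = 6 of N = 9).
Normalized shortfalls: (110000−40000)/110000 = 0.6364; (110000−50000)/110000 = 0.5455; (110000−70000)/110000 = 0.3636; (110000−80000)/110000 = 0.2727; (110000−90000)/110000 = 0.1818; (110000−100000)/110000 = 0.0909.
Sum of shortfalls = 2.090909; P₁ averages over all N: 2.090909 / 9 = 0.232.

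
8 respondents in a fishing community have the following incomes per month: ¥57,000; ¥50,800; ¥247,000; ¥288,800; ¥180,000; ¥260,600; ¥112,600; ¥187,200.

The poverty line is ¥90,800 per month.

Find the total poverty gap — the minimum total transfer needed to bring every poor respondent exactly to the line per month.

¥73,800

Below the line: ¥50,800, ¥57,000 (q = 2 of N = 8).
Individual gaps: 90800−50800 = 40000; 90800−57000 = 33800.
Aggregate gap = ¥73,800.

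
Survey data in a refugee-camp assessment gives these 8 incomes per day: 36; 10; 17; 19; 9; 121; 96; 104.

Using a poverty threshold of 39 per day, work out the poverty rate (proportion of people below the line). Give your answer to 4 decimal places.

5 of the 8 people have income below 39.
H = 5/8 = 0.6250.

0.6250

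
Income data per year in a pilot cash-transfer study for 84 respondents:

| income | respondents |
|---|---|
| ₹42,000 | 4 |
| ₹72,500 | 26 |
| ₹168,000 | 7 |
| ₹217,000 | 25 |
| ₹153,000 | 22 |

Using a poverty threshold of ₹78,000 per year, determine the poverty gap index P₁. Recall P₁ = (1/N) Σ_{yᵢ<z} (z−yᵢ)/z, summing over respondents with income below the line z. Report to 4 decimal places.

Poor units: 4×₹42,000, 26×₹72,500 (q = 30 of N = 84).
Relative gaps: (78000−42000)/78000 = 0.4615 (×4); (78000−72500)/78000 = 0.0705 (×26).
Sum of shortfalls = 3.679487; P₁ averages over all N: 3.679487 / 84 = 0.0438.

0.0438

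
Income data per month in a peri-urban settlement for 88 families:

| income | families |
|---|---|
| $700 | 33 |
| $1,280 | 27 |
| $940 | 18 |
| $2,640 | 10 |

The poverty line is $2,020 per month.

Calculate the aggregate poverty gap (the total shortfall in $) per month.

Incomes under z: 33×$700, 18×$940, 27×$1,280 (q = 78 of N = 88).
Individual gaps: 33×(2020−700) = 43560; 18×(2020−940) = 19440; 27×(2020−1280) = 19980.
Aggregate gap = $82,980.

$82,980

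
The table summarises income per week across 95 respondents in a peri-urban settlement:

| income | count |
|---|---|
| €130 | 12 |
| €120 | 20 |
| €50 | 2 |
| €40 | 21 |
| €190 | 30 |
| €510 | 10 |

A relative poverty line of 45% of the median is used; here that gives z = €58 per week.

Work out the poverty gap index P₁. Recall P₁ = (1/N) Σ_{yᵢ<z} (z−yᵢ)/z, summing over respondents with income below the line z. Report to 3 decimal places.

Below z: 21×€40, 2×€50 (q = 23 of N = 95).
Gap ratios (z−y)/z: (58−40)/58 = 0.3103 (×21); (58−50)/58 = 0.1379 (×2).
Σ = 6.793103. Dividing by the full population N = 95 gives P₁ = 0.072.

0.072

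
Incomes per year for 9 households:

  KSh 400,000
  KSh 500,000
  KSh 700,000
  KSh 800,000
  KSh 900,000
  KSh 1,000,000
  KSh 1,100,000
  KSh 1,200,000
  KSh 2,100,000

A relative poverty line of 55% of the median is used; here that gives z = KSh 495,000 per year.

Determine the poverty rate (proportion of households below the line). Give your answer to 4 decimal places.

0.1111

1 of the 9 households have income below KSh 495,000.
H = 1/9 = 0.1111.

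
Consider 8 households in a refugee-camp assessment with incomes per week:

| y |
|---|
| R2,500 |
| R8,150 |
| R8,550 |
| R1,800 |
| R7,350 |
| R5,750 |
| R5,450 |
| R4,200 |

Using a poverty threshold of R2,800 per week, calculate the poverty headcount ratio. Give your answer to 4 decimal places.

2 of the 8 households have income below R2,800.
H = 2/8 = 0.2500.

0.2500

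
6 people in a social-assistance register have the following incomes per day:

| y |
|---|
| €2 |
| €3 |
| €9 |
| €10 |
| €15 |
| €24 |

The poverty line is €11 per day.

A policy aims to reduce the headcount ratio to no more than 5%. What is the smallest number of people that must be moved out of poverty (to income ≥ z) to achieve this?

4

Currently q = 4 of N = 6 are below the line (H = 0.667).
A headcount ratio of at most 5% allows at most ⌊0.05 × 6⌋ = 0 poor people.
So at least 4 − 0 = 4 must be lifted.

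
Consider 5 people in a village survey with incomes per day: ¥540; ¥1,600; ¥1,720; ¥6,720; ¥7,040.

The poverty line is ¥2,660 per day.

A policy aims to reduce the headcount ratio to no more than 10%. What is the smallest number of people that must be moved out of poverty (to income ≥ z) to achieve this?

3

3 of the 5 people are poor, so H = 3/5 = 0.600.
A headcount ratio of at most 10% allows at most ⌊0.10 × 5⌋ = 0 poor people.
So at least 3 − 0 = 3 must be lifted.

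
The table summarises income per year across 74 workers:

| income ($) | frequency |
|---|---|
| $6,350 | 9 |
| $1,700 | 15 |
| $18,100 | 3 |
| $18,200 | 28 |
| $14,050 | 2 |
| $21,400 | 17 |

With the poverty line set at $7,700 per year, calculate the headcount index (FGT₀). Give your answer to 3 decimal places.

0.324

24 of the 74 workers have income below $7,700.
H = 24/74 = 0.324.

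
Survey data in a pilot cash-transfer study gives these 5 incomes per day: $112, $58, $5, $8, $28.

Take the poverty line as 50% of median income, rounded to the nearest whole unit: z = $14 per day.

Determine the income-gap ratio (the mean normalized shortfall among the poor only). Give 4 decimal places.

Below z: $5, $8 (q = 2 of N = 5).
Shortfall ratios (z−y)/z: 0.6429, 0.4286; sum = 1.071429.
The income-gap ratio divides by q (the poor only): 1.071429 / 2 = 0.5357.

0.5357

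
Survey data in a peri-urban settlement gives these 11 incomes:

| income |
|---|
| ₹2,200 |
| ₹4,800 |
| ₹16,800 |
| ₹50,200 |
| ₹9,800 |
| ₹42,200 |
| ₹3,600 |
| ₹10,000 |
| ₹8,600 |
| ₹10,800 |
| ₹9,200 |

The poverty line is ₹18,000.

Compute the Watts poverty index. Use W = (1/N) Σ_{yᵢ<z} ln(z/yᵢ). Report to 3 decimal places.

Below z: ₹2,200, ₹3,600, ₹4,800, ₹8,600, ₹9,200, ₹9,800, ₹10,000, ₹10,800, ₹16,800 (q = 9 of N = 11).
Log shortfalls: ln(18000/2200) = 2.1019; ln(18000/3600) = 1.6094; ln(18000/4800) = 1.3218; ln(18000/8600) = 0.7386; ln(18000/9200) = 0.6712; ln(18000/9800) = 0.6080; ln(18000/10000) = 0.5878; ln(18000/10800) = 0.5108; ln(18000/16800) = 0.0690.
W = 8.218481 / 11 = 0.747.

0.747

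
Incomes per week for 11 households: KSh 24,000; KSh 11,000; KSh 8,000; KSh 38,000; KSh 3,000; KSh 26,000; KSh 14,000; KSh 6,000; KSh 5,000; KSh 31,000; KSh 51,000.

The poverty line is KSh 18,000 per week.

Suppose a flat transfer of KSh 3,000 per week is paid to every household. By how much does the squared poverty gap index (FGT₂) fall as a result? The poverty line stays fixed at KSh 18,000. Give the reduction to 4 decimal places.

Before: below the line — KSh 3,000, KSh 5,000, KSh 6,000, KSh 8,000, KSh 11,000, KSh 14,000; squared poverty gap index (FGT₂) = 0.197250.
After the KSh 3,000 transfer: below the line — KSh 6,000, KSh 8,000, KSh 9,000, KSh 11,000, KSh 14,000, KSh 17,000; squared poverty gap index (FGT₂) = 0.109708.
Reduction = 0.197250 − 0.109708 = 0.0875.

0.0875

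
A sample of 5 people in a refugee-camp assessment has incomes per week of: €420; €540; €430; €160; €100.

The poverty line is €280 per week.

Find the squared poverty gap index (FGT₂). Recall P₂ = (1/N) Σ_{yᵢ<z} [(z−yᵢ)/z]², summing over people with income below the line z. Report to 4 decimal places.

Incomes under z: €100, €160 (q = 2 of N = 5).
Gap ratios (z−y)/z: (280−100)/280 = 0.6429; (280−160)/280 = 0.4286.
Squared: 0.4133; 0.1837.
Sum = 0.596939; P₂ = 0.596939 / 5 = 0.1194.

0.1194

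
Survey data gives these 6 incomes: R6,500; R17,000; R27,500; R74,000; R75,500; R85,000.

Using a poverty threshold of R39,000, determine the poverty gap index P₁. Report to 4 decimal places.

Incomes under z: R6,500, R17,000, R27,500 (q = 3 of N = 6).
Relative gaps: (39000−6500)/39000 = 0.8333; (39000−17000)/39000 = 0.5641; (39000−27500)/39000 = 0.2949.
Sum of shortfalls = 1.692308; P₁ averages over all N: 1.692308 / 6 = 0.2821.

0.2821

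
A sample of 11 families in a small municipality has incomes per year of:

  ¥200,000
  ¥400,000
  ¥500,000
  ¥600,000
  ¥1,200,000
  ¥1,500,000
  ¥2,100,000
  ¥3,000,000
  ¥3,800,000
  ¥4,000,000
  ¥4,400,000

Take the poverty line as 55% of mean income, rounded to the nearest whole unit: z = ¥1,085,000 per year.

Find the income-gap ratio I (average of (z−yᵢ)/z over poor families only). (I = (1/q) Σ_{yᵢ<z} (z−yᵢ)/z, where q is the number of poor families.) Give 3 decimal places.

Below z: ¥200,000, ¥400,000, ¥500,000, ¥600,000 (q = 4 of N = 11).
Relative gaps: 0.8157, 0.6313, 0.5392, 0.4470; sum = 2.433180.
The income-gap ratio divides by q (the poor only): 2.433180 / 4 = 0.608.

0.608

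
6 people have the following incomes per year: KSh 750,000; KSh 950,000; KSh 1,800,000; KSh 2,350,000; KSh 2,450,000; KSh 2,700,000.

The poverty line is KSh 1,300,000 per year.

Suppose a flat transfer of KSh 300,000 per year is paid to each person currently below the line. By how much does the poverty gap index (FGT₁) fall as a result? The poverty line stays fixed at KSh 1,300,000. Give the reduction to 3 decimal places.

0.077

Before: below the line — KSh 750,000, KSh 950,000; poverty gap index (FGT₁) = 0.11538.
After the KSh 300,000 transfer: below the line — KSh 1,050,000, KSh 1,250,000; poverty gap index (FGT₁) = 0.03846.
Reduction = 0.11538 − 0.03846 = 0.077.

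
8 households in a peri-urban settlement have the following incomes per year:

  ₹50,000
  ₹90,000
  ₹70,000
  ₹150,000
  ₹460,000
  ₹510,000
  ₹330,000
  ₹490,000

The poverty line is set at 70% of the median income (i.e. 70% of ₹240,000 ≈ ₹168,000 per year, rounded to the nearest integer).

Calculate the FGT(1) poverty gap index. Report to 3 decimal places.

Poor units: ₹50,000, ₹70,000, ₹90,000, ₹150,000 (q = 4 of N = 8).
Relative gaps: (168000−50000)/168000 = 0.7024; (168000−70000)/168000 = 0.5833; (168000−90000)/168000 = 0.4643; (168000−150000)/168000 = 0.1071.
Σ = 1.857143. Dividing by the full population N = 8 gives P₁ = 0.232.

0.232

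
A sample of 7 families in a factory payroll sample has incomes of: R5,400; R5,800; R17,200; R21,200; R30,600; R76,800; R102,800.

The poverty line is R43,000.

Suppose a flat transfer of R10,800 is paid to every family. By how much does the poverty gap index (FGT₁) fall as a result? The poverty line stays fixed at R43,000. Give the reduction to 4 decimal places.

0.1794

Before: below the line — R5,400, R5,800, R17,200, R21,200, R30,600; poverty gap index (FGT₁) = 0.447841.
After the R10,800 transfer: below the line — R16,200, R16,600, R28,000, R32,000, R41,400; poverty gap index (FGT₁) = 0.268439.
Reduction = 0.447841 − 0.268439 = 0.1794.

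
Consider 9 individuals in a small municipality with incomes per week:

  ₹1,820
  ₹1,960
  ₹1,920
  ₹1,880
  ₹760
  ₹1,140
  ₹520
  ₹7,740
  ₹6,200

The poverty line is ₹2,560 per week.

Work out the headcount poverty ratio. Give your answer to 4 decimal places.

7 of the 9 individuals have income below ₹2,560.
H = 7/9 = 0.7778.

0.7778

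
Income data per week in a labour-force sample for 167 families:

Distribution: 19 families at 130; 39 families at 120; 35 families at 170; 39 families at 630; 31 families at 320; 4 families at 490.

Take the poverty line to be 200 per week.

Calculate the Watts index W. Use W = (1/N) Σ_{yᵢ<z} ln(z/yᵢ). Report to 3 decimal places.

0.202

Below the line: 39×120, 19×130, 35×170 (q = 93 of N = 167).
Log gaps: ln(200/120) = 0.5108 (×39); ln(200/130) = 0.4308 (×19); ln(200/170) = 0.1625 (×35).
W = 33.795237 / 167 = 0.202.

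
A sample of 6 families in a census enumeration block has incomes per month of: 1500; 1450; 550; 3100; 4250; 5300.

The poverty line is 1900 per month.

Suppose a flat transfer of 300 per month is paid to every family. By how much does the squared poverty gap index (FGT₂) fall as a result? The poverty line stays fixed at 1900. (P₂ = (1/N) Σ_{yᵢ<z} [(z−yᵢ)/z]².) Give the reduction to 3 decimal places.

0.048

Before: below the line — 550, 1450, 1500; squared poverty gap index (FGT₂) = 0.10088.
After the 300 transfer: below the line — 850, 1750, 1800; squared poverty gap index (FGT₂) = 0.05240.
Reduction = 0.10088 − 0.05240 = 0.048.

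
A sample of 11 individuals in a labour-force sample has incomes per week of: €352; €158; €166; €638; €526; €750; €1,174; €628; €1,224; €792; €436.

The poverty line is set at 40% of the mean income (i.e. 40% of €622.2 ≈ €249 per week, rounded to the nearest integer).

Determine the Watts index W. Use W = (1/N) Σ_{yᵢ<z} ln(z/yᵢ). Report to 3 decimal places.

0.078

Below the line: €158, €166 (q = 2 of N = 11).
Log gaps: ln(249/158) = 0.4549; ln(249/166) = 0.4055.
W = 0.860323 / 11 = 0.078.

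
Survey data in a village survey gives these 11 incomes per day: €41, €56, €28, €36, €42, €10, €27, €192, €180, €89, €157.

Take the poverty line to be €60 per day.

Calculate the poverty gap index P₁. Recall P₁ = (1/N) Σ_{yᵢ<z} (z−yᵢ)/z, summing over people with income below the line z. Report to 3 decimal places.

0.273

Poor units: €10, €27, €28, €36, €41, €42, €56 (q = 7 of N = 11).
Shortfall ratios: (60−10)/60 = 0.8333; (60−27)/60 = 0.5500; (60−28)/60 = 0.5333; (60−36)/60 = 0.4000; (60−41)/60 = 0.3167; (60−42)/60 = 0.3000; (60−56)/60 = 0.0667.
Σ = 3.000000. Dividing by the full population N = 11 gives P₁ = 0.273.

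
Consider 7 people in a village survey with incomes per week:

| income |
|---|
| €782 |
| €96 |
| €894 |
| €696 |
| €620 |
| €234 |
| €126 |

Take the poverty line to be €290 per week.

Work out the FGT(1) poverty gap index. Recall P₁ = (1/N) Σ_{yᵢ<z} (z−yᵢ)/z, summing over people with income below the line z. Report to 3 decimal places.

0.204

Poor units: €96, €126, €234 (q = 3 of N = 7).
Relative gaps: (290−96)/290 = 0.6690; (290−126)/290 = 0.5655; (290−234)/290 = 0.1931.
Sum of shortfalls = 1.427586; P₁ averages over all N: 1.427586 / 7 = 0.204.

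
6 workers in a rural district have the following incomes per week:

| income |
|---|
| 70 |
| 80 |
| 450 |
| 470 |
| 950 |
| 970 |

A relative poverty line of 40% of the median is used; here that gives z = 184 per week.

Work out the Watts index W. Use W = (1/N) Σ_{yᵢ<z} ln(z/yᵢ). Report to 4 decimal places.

Poor units: 70, 80 (q = 2 of N = 6).
Log shortfalls: ln(184/70) = 0.9664; ln(184/80) = 0.8329.
W = 1.799350 / 6 = 0.2999.

0.2999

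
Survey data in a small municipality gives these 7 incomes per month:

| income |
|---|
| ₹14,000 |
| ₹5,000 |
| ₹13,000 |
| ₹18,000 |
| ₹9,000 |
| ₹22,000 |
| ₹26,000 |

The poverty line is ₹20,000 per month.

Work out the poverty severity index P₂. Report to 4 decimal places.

0.1554

Incomes under z: ₹5,000, ₹9,000, ₹13,000, ₹14,000, ₹18,000 (q = 5 of N = 7).
Relative gaps: (20000−5000)/20000 = 0.7500; (20000−9000)/20000 = 0.5500; (20000−13000)/20000 = 0.3500; (20000−14000)/20000 = 0.3000; (20000−18000)/20000 = 0.1000.
Squared: 0.5625; 0.3025; 0.1225; 0.0900; 0.0100.
Sum = 1.087500; P₂ = 1.087500 / 7 = 0.1554.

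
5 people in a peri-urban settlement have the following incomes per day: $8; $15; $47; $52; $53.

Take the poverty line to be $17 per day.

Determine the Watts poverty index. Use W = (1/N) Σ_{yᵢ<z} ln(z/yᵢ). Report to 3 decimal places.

0.176

Poor units: $8, $15 (q = 2 of N = 5).
Log shortfalls: ln(17/8) = 0.7538; ln(17/15) = 0.1252.
W = 0.878935 / 5 = 0.176.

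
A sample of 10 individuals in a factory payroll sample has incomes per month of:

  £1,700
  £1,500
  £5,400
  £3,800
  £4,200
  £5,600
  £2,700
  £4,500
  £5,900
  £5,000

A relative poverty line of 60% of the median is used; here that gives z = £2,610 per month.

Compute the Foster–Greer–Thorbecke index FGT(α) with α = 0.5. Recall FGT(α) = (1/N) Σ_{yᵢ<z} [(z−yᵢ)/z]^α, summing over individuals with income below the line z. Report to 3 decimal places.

Below z: £1,500, £1,700 (q = 2 of N = 10).
Gap ratios (z−y)/z: (2610−1500)/2610 = 0.4253; (2610−1700)/2610 = 0.3487.
Raised to α = 0.5: 0.65214; 0.59047.
Sum = 1.242614; FGT(0.5) = 1.242614 / 10 = 0.124.

0.124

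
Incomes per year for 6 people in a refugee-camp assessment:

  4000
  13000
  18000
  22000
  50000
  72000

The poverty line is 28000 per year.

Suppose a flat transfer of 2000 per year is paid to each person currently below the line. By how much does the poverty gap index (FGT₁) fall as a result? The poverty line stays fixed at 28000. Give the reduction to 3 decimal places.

0.048

Before: below the line — 4000, 13000, 18000, 22000; poverty gap index (FGT₁) = 0.32738.
After the 2000 transfer: below the line — 6000, 15000, 20000, 24000; poverty gap index (FGT₁) = 0.27976.
Reduction = 0.32738 − 0.27976 = 0.048.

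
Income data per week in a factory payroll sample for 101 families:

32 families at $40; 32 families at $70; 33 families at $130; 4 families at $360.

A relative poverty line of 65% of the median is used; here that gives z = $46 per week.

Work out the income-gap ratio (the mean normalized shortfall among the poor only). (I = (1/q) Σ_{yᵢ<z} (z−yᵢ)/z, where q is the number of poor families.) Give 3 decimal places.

Below the line: 32×$40 (q = 32 of N = 101).
Shortfall ratios (z−y)/z: 0.1304 (×32); sum = 4.173913.
I averages over the q = 32 poor units only: 4.173913 / 32 = 0.130.

0.130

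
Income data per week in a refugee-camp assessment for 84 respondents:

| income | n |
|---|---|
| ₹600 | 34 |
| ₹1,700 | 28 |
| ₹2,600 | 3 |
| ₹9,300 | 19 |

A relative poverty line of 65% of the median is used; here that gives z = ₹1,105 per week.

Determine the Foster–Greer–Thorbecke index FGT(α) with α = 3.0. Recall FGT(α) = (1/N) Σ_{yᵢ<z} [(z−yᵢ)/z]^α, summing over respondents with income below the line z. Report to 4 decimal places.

0.0386

Below z: 34×₹600 (q = 34 of N = 84).
Shortfall ratios: (1105−600)/1105 = 0.4570 (×34).
Raised to α = 3.0: 0.09545 (×34).
Sum = 3.245385; FGT(3.0) = 3.245385 / 84 = 0.0386.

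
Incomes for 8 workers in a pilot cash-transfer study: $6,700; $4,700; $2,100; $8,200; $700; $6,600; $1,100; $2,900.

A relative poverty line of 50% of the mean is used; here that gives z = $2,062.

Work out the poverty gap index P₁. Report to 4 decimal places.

0.1409

Below the line: $700, $1,100 (q = 2 of N = 8).
Shortfall ratios: (2062−700)/2062 = 0.6605; (2062−1100)/2062 = 0.4665.
Σ = 1.127061. Dividing by the full population N = 8 gives P₁ = 0.1409.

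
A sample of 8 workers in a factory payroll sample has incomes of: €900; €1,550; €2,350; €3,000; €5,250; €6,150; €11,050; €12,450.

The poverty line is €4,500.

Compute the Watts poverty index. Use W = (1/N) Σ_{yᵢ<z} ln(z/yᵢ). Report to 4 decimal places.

0.4663

Below the line: €900, €1,550, €2,350, €3,000 (q = 4 of N = 8).
Log shortfalls: ln(4500/900) = 1.6094; ln(4500/1550) = 1.0658; ln(4500/2350) = 0.6497; ln(4500/3000) = 0.4055.
W = 3.730388 / 8 = 0.4663.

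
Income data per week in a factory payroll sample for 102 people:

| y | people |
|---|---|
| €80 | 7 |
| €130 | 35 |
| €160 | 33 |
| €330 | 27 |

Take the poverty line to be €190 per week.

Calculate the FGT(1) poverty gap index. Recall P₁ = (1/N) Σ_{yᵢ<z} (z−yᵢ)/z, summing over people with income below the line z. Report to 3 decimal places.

0.199

Below z: 7×€80, 35×€130, 33×€160 (q = 75 of N = 102).
Relative gaps: (190−80)/190 = 0.5789 (×7); (190−130)/190 = 0.3158 (×35); (190−160)/190 = 0.1579 (×33).
Sum of shortfalls = 20.315789; P₁ averages over all N: 20.315789 / 102 = 0.199.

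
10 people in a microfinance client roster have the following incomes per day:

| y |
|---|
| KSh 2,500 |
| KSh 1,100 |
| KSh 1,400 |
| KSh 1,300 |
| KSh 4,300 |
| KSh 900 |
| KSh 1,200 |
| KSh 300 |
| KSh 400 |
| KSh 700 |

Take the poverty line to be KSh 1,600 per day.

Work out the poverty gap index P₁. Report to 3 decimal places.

0.344

Below the line: KSh 300, KSh 400, KSh 700, KSh 900, KSh 1,100, KSh 1,200, KSh 1,300, KSh 1,400 (q = 8 of N = 10).
Shortfall ratios: (1600−300)/1600 = 0.8125; (1600−400)/1600 = 0.7500; (1600−700)/1600 = 0.5625; (1600−900)/1600 = 0.4375; (1600−1100)/1600 = 0.3125; (1600−1200)/1600 = 0.2500; (1600−1300)/1600 = 0.1875; (1600−1400)/1600 = 0.1250.
Sum of shortfalls = 3.437500; P₁ averages over all N: 3.437500 / 10 = 0.344.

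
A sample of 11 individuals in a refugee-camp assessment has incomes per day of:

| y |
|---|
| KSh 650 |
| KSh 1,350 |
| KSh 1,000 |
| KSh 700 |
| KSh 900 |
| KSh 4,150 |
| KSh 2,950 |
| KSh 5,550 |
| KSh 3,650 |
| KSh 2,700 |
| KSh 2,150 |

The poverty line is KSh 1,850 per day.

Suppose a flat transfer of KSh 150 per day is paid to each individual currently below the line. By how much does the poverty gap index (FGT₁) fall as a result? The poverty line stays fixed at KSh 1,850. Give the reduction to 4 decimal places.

Before: below the line — KSh 650, KSh 700, KSh 900, KSh 1,000, KSh 1,350; poverty gap index (FGT₁) = 0.228501.
After the KSh 150 transfer: below the line — KSh 800, KSh 850, KSh 1,050, KSh 1,150, KSh 1,500; poverty gap index (FGT₁) = 0.191646.
Reduction = 0.228501 − 0.191646 = 0.0369.

0.0369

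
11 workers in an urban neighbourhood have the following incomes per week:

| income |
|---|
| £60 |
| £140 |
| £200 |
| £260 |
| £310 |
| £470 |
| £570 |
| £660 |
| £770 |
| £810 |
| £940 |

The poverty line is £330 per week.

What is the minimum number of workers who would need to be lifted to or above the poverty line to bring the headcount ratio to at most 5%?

Currently q = 5 of N = 11 are below the line (H = 0.455).
A headcount ratio of at most 5% allows at most ⌊0.05 × 11⌋ = 0 poor workers.
So at least 5 − 0 = 5 must be lifted.

5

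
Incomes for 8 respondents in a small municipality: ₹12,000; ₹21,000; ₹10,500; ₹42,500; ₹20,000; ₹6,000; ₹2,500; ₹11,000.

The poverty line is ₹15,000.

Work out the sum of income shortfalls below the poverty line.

₹33,000

Below z: ₹2,500, ₹6,000, ₹10,500, ₹11,000, ₹12,000 (q = 5 of N = 8).
Individual gaps: 15000−2500 = 12500; 15000−6000 = 9000; 15000−10500 = 4500; 15000−11000 = 4000; 15000−12000 = 3000.
Aggregate gap = ₹33,000.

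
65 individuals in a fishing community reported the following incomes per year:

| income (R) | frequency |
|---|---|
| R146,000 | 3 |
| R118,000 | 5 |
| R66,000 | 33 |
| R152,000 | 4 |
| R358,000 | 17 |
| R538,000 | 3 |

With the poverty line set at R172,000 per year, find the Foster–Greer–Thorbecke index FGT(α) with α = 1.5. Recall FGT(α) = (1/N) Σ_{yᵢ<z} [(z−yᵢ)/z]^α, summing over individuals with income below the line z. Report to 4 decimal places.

Poor units: 33×R66,000, 5×R118,000, 3×R146,000, 4×R152,000 (q = 45 of N = 65).
Shortfall ratios: (172000−66000)/172000 = 0.6163 (×33); (172000−118000)/172000 = 0.3140 (×5); (172000−146000)/172000 = 0.1512 (×3); (172000−152000)/172000 = 0.1163 (×4).
Raised to α = 1.5: 0.48380 (×33); 0.17591 (×5); 0.05877 (×3); 0.03965 (×4).
Sum = 17.179893; FGT(1.5) = 17.179893 / 65 = 0.2643.

0.2643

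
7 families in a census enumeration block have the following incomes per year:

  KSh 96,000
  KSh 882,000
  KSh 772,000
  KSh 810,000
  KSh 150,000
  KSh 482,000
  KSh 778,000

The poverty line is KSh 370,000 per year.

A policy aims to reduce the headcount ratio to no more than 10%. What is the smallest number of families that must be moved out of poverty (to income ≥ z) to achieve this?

Currently q = 2 of N = 7 are below the line (H = 0.286).
A headcount ratio of at most 10% allows at most ⌊0.10 × 7⌋ = 0 poor families.
So at least 2 − 0 = 2 must be lifted.

2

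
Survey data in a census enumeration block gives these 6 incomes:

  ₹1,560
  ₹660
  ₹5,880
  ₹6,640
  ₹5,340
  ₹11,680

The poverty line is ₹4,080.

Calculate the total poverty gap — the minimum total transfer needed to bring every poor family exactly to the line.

Poor units: ₹660, ₹1,560 (q = 2 of N = 6).
Individual gaps: 4080−660 = 3420; 4080−1560 = 2520.
Aggregate gap = ₹5,940.

₹5,940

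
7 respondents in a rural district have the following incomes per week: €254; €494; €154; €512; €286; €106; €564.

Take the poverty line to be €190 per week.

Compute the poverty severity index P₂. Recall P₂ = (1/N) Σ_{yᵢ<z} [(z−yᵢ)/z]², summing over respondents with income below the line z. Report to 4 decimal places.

0.0331

Incomes under z: €106, €154 (q = 2 of N = 7).
Relative gaps: (190−106)/190 = 0.4421; (190−154)/190 = 0.1895.
Squared: 0.1955; 0.0359.
Sum = 0.231357; P₂ = 0.231357 / 7 = 0.0331.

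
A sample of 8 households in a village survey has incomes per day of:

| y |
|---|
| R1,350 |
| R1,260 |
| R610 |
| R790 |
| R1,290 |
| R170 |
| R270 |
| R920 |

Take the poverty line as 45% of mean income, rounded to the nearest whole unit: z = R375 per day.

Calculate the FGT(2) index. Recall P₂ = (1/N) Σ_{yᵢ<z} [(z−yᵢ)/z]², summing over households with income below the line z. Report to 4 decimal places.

Below z: R170, R270 (q = 2 of N = 8).
Relative gaps: (375−170)/375 = 0.5467; (375−270)/375 = 0.2800.
Squared: 0.2988; 0.0784.
Sum = 0.377244; P₂ = 0.377244 / 8 = 0.0472.

0.0472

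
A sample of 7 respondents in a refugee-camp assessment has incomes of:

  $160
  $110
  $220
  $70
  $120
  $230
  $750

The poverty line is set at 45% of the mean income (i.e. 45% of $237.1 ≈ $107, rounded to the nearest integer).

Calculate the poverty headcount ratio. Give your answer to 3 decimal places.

0.143

1 of the 7 respondents have income below $107.
H = 1/7 = 0.143.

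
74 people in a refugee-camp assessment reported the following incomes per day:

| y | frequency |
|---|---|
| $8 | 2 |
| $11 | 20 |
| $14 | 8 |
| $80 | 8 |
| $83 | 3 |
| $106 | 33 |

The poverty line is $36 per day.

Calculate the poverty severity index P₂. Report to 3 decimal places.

Incomes under z: 2×$8, 20×$11, 8×$14 (q = 30 of N = 74).
Shortfall ratios: (36−8)/36 = 0.7778 (×2); (36−11)/36 = 0.6944 (×20); (36−14)/36 = 0.6111 (×8).
Squared: 0.6049 (×2); 0.4823 (×20); 0.3735 (×8).
Sum = 13.842593; P₂ = 13.842593 / 74 = 0.187.

0.187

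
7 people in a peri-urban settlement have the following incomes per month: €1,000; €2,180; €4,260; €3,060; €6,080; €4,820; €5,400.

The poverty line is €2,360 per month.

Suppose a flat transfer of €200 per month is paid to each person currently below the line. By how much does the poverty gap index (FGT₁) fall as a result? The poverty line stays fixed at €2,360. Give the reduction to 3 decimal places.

0.023

Before: below the line — €1,000, €2,180; poverty gap index (FGT₁) = 0.09322.
After the €200 transfer: below the line — €1,200; poverty gap index (FGT₁) = 0.07022.
Reduction = 0.09322 − 0.07022 = 0.023.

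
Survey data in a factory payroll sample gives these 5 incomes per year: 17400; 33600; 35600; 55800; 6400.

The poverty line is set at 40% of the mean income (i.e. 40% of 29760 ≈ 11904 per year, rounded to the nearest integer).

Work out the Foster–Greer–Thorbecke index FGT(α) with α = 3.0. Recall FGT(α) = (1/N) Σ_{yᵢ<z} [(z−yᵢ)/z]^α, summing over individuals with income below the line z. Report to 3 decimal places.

0.020

Incomes under z: 6400 (q = 1 of N = 5).
Relative gaps: (11904−6400)/11904 = 0.4624.
Raised to α = 3.0: 0.09885.
Sum = 0.098845; FGT(3.0) = 0.098845 / 5 = 0.020.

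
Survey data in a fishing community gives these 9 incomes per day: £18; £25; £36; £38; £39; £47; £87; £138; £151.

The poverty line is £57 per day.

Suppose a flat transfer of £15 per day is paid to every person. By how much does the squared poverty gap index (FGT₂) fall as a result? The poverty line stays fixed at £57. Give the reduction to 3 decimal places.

0.097

Before: below the line — £18, £25, £36, £38, £39, £47; squared poverty gap index (FGT₂) = 0.12896.
After the £15 transfer: below the line — £33, £40, £51, £53, £54; squared poverty gap index (FGT₂) = 0.03167.
Reduction = 0.12896 − 0.03167 = 0.097.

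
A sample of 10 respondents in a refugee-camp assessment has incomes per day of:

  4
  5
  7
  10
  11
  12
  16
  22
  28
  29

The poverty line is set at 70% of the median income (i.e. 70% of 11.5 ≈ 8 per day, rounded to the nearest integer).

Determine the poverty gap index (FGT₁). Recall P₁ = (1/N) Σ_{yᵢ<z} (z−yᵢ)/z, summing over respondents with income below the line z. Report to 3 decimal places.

0.100

Poor units: 4, 5, 7 (q = 3 of N = 10).
Gap ratios (z−y)/z: (8−4)/8 = 0.5000; (8−5)/8 = 0.3750; (8−7)/8 = 0.1250.
Sum of shortfalls = 1.000000; P₁ averages over all N: 1.000000 / 10 = 0.100.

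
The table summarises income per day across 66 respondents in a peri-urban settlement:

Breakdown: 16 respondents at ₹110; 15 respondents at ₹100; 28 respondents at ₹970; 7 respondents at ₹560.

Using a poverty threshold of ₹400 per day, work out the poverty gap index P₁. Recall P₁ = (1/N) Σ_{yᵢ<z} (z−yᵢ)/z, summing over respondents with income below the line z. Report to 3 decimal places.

0.346

Poor units: 15×₹100, 16×₹110 (q = 31 of N = 66).
Shortfall ratios: (400−100)/400 = 0.7500 (×15); (400−110)/400 = 0.7250 (×16).
Σ = 22.850000. Dividing by the full population N = 66 gives P₁ = 0.346.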